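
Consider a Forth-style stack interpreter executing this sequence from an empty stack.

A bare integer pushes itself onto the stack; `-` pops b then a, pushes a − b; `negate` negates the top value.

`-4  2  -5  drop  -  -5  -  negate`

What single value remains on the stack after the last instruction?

-4     -> -4
2      -> -4 2
-5     -> -4 2 -5
drop   -> -4 2
-      -> -6
-5     -> -6 -5
-      -> -1
negate -> 1

1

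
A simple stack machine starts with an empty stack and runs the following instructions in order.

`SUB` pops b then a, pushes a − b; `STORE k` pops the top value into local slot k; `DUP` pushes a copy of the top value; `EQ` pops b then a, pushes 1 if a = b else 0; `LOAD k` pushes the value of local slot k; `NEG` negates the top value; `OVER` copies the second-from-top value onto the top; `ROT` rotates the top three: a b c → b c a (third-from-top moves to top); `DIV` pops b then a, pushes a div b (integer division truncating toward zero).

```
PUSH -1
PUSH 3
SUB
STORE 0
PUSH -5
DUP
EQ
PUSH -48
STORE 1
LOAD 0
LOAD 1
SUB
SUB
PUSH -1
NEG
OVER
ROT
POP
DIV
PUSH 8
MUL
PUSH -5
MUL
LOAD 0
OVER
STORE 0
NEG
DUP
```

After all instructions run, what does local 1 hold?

-48

PUSH -1  -> -1
PUSH 3   -> -1 3
SUB      -> -4
STORE 0  -> (empty)
PUSH -5  -> -5
DUP      -> -5 -5
EQ       -> 1
PUSH -48 -> 1 -48
STORE 1  -> 1
LOAD 0   -> 1 -4
LOAD 1   -> 1 -4 -48
SUB      -> 1 44
SUB      -> -43
PUSH -1  -> -43 -1
NEG      -> -43 1
OVER     -> -43 1 -43
ROT      -> 1 -43 -43
POP      -> 1 -43
DIV      -> 0
PUSH 8   -> 0 8
MUL      -> 0
PUSH -5  -> 0 -5
MUL      -> 0
LOAD 0   -> 0 -4
OVER     -> 0 -4 0
STORE 0  -> 0 -4
NEG      -> 0 4
DUP      -> 0 4 4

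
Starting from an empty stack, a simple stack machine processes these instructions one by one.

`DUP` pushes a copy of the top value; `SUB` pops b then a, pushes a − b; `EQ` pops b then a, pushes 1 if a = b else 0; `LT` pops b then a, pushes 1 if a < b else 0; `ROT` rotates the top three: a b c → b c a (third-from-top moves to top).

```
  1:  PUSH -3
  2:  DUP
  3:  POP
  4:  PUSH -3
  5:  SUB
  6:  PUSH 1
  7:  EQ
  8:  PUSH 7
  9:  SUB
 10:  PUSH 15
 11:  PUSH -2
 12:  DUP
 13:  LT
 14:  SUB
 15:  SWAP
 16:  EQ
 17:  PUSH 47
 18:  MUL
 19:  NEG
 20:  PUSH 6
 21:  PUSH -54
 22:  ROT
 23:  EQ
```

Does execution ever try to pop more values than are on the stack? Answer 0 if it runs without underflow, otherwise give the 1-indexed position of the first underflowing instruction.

PUSH -3  → -3
DUP      → -3 -3
POP      → -3
PUSH -3  → -3 -3
SUB      → 0
PUSH 1   → 0 1
EQ       → 0
PUSH 7   → 0 7
SUB      → -7
PUSH 15  → -7 15
PUSH -2  → -7 15 -2
DUP      → -7 15 -2 -2
LT       → -7 15 0
SUB      → -7 15
SWAP     → 15 -7
EQ       → 0
PUSH 47  → 0 47
MUL      → 0
NEG      → 0
PUSH 6   → 0 6
PUSH -54 → 0 6 -54
ROT      → 6 -54 0
EQ       → 6 0

0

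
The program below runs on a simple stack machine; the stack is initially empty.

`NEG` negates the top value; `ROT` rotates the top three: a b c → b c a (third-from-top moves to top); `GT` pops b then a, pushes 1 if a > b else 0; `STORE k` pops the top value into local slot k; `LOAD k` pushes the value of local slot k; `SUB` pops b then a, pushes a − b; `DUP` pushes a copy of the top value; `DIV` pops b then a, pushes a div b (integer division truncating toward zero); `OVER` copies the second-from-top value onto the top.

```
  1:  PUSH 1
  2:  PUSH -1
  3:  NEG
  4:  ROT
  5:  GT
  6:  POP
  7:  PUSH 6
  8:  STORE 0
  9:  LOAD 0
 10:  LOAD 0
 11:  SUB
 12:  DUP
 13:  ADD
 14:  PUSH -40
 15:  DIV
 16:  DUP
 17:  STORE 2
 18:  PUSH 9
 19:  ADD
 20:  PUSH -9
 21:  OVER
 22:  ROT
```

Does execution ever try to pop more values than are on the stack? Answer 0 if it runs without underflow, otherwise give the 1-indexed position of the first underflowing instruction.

4

PUSH 1  -> [1]
PUSH -1 -> [1, -1]
NEG     -> [1, 1]
ROT  — needs 3 operands, stack has 2 → underflow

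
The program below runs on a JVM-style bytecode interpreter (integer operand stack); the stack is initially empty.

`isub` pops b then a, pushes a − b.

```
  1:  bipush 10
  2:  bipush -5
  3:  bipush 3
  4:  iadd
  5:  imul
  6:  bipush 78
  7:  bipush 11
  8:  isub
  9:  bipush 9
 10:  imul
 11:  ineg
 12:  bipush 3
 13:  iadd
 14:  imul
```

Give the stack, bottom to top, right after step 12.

[-20, -603, 3]

bipush 10  [10]
bipush -5  [10, -5]
bipush 3   [10, -5, 3]
iadd       [10, -2]
imul       [-20]
bipush 78  [-20, 78]
bipush 11  [-20, 78, 11]
isub       [-20, 67]
bipush 9   [-20, 67, 9]
imul       [-20, 603]
ineg       [-20, -603]
bipush 3   [-20, -603, 3]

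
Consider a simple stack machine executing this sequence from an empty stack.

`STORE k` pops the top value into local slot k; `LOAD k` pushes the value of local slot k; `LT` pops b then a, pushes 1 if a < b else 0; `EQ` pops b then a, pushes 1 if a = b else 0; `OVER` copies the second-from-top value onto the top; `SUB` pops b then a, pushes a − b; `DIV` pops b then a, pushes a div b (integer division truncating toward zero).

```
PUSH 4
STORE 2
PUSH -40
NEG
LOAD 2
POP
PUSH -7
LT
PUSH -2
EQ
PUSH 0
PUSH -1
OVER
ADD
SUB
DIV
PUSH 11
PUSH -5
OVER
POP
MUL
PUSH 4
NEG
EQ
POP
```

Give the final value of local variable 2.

PUSH 4   → 4
STORE 2  → (empty)
PUSH -40 → -40
NEG      → 40
LOAD 2   → 40 4
POP      → 40
PUSH -7  → 40 -7
LT       → 0
PUSH -2  → 0 -2
EQ       → 0
PUSH 0   → 0 0
PUSH -1  → 0 0 -1
OVER     → 0 0 -1 0
ADD      → 0 0 -1
SUB      → 0 1
DIV      → 0
PUSH 11  → 0 11
PUSH -5  → 0 11 -5
OVER     → 0 11 -5 11
POP      → 0 11 -5
MUL      → 0 -55
PUSH 4   → 0 -55 4
NEG      → 0 -55 -4
EQ       → 0 0
POP      → 0

4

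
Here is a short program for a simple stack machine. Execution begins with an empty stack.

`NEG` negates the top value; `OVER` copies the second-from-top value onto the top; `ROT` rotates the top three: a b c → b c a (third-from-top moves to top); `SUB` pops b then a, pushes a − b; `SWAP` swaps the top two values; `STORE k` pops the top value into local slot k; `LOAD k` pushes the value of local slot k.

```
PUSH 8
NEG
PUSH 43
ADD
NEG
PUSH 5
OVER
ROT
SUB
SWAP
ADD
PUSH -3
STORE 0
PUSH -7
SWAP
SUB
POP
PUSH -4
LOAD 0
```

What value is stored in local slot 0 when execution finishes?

PUSH 8  -> [8]
NEG     -> [-8]
PUSH 43 -> [-8, 43]
ADD     -> [35]
NEG     -> [-35]
PUSH 5  -> [-35, 5]
OVER    -> [-35, 5, -35]
ROT     -> [5, -35, -35]
SUB     -> [5, 0]
SWAP    -> [0, 5]
ADD     -> [5]
PUSH -3 -> [5, -3]
STORE 0 -> [5]
PUSH -7 -> [5, -7]
SWAP    -> [-7, 5]
SUB     -> [-12]
POP     -> []
PUSH -4 -> [-4]
LOAD 0  -> [-4, -3]

-3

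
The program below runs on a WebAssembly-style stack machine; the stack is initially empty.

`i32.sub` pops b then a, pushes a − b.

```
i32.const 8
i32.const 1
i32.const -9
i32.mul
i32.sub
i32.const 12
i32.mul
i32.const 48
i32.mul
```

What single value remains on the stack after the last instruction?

i32.const 8  -> [8]
i32.const 1  -> [8, 1]
i32.const -9 -> [8, 1, -9]
i32.mul      -> [8, -9]
i32.sub      -> [17]
i32.const 12 -> [17, 12]
i32.mul      -> [204]
i32.const 48 -> [204, 48]
i32.mul      -> [9792]

9792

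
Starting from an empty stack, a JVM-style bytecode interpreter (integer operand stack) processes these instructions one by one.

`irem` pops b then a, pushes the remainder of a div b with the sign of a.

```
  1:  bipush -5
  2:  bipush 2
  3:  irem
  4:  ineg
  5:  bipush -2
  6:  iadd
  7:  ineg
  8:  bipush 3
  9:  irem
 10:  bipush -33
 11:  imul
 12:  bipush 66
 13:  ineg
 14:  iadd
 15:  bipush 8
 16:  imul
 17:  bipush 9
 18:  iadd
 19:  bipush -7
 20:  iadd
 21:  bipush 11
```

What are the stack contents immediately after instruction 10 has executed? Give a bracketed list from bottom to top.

[1, -33]

bipush -5  : -5
bipush 2   : -5 2
irem       : -1
ineg       : 1
bipush -2  : 1 -2
iadd       : -1
ineg       : 1
bipush 3   : 1 3
irem       : 1
bipush -33 : 1 -33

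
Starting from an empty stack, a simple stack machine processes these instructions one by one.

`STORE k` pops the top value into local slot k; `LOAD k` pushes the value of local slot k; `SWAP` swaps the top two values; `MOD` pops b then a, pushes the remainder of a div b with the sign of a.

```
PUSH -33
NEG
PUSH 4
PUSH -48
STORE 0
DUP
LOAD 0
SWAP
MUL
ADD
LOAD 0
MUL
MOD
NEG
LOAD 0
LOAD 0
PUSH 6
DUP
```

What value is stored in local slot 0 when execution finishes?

PUSH -33  -33
NEG       33
PUSH 4    33 4
PUSH -48  33 4 -48
STORE 0   33 4
DUP       33 4 4
LOAD 0    33 4 4 -48
SWAP      33 4 -48 4
MUL       33 4 -192
ADD       33 -188
LOAD 0    33 -188 -48
MUL       33 9024
MOD       33
NEG       -33
LOAD 0    -33 -48
LOAD 0    -33 -48 -48
PUSH 6    -33 -48 -48 6
DUP       -33 -48 -48 6 6

-48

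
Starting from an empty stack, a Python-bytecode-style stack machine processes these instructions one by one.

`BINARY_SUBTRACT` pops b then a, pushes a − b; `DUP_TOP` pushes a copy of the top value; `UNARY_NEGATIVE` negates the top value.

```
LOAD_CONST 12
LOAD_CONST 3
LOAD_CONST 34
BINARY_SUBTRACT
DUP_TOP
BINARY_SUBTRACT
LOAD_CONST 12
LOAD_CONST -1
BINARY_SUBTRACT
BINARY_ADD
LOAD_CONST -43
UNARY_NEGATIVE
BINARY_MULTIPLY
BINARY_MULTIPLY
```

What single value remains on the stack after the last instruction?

LOAD_CONST 12    12
LOAD_CONST 3     12 3
LOAD_CONST 34    12 3 34
BINARY_SUBTRACT  12 -31
DUP_TOP          12 -31 -31
BINARY_SUBTRACT  12 0
LOAD_CONST 12    12 0 12
LOAD_CONST -1    12 0 12 -1
BINARY_SUBTRACT  12 0 13
BINARY_ADD       12 13
LOAD_CONST -43   12 13 -43
UNARY_NEGATIVE   12 13 43
BINARY_MULTIPLY  12 559
BINARY_MULTIPLY  6708

6708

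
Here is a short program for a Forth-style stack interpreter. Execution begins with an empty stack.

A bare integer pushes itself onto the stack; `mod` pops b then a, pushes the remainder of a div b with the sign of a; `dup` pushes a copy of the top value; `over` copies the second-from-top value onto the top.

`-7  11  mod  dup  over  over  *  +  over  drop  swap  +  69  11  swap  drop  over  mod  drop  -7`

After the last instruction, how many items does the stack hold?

2

-7   -> [-7]
11   -> [-7, 11]
mod  -> [-7]
dup  -> [-7, -7]
over -> [-7, -7, -7]
over -> [-7, -7, -7, -7]
*    -> [-7, -7, 49]
+    -> [-7, 42]
over -> [-7, 42, -7]
drop -> [-7, 42]
swap -> [42, -7]
+    -> [35]
69   -> [35, 69]
11   -> [35, 69, 11]
swap -> [35, 11, 69]
drop -> [35, 11]
over -> [35, 11, 35]
mod  -> [35, 11]
drop -> [35]
-7   -> [35, -7]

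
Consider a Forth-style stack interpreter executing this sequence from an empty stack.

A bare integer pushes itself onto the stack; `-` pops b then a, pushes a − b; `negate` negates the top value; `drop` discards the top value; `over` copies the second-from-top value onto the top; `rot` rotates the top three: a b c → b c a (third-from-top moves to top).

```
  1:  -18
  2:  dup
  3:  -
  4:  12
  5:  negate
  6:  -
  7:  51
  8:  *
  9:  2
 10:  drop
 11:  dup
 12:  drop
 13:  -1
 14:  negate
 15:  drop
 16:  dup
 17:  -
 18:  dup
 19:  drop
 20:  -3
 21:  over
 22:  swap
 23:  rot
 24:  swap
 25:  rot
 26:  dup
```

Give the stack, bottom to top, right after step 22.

-18    : -18
dup    : -18 -18
-      : 0
12     : 0 12
negate : 0 -12
-      : 12
51     : 12 51
*      : 612
2      : 612 2
drop   : 612
dup    : 612 612
drop   : 612
-1     : 612 -1
negate : 612 1
drop   : 612
dup    : 612 612
-      : 0
dup    : 0 0
drop   : 0
-3     : 0 -3
over   : 0 -3 0
swap   : 0 0 -3

[0, 0, -3]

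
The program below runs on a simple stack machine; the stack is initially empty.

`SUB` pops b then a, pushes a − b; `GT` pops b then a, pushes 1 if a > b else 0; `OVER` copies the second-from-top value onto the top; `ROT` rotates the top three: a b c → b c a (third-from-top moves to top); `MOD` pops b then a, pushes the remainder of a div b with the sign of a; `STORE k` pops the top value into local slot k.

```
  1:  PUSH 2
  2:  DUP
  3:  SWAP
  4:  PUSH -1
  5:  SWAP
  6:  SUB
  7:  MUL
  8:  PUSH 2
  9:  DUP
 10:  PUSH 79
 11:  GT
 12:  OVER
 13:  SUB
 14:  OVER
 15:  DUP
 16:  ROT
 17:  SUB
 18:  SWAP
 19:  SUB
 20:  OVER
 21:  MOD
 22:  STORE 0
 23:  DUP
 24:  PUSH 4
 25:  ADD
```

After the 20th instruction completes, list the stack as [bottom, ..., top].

PUSH 2  → 2
DUP     → 2 2
SWAP    → 2 2
PUSH -1 → 2 2 -1
SWAP    → 2 -1 2
SUB     → 2 -3
MUL     → -6
PUSH 2  → -6 2
DUP     → -6 2 2
PUSH 79 → -6 2 2 79
GT      → -6 2 0
OVER    → -6 2 0 2
SUB     → -6 2 -2
OVER    → -6 2 -2 2
DUP     → -6 2 -2 2 2
ROT     → -6 2 2 2 -2
SUB     → -6 2 2 4
SWAP    → -6 2 4 2
SUB     → -6 2 2
OVER    → -6 2 2 2

[-6, 2, 2, 2]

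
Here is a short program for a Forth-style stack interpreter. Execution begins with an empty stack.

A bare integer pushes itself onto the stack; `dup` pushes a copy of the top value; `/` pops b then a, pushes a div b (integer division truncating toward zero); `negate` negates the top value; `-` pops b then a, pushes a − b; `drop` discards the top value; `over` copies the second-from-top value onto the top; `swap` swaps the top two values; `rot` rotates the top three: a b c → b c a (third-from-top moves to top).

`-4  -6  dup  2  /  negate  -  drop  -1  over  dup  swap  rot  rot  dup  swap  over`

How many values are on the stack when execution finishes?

6

-4     : [-4]
-6     : [-4, -6]
dup    : [-4, -6, -6]
2      : [-4, -6, -6, 2]
/      : [-4, -6, -3]
negate : [-4, -6, 3]
-      : [-4, -9]
drop   : [-4]
-1     : [-4, -1]
over   : [-4, -1, -4]
dup    : [-4, -1, -4, -4]
swap   : [-4, -1, -4, -4]
rot    : [-4, -4, -4, -1]
rot    : [-4, -4, -1, -4]
dup    : [-4, -4, -1, -4, -4]
swap   : [-4, -4, -1, -4, -4]
over   : [-4, -4, -1, -4, -4, -4]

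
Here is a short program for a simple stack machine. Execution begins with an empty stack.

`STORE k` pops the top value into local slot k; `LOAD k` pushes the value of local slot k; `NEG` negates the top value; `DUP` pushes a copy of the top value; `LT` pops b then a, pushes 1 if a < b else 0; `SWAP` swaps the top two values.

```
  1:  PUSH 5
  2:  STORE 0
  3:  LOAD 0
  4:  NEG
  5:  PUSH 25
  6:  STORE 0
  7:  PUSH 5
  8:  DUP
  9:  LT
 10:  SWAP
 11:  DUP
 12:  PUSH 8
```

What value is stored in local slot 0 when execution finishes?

25

PUSH 5   [5]
STORE 0  []
LOAD 0   [5]
NEG      [-5]
PUSH 25  [-5, 25]
STORE 0  [-5]
PUSH 5   [-5, 5]
DUP      [-5, 5, 5]
LT       [-5, 0]
SWAP     [0, -5]
DUP      [0, -5, -5]
PUSH 8   [0, -5, -5, 8]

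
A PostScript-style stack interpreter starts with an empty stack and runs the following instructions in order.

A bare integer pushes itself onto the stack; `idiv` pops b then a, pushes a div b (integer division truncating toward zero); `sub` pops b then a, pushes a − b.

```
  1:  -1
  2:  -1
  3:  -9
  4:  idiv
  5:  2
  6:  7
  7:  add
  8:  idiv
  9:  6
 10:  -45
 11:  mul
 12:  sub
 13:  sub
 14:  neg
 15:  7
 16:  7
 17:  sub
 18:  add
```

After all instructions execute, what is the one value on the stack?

271

-1   : -1
-1   : -1 -1
-9   : -1 -1 -9
idiv : -1 0
2    : -1 0 2
7    : -1 0 2 7
add  : -1 0 9
idiv : -1 0
6    : -1 0 6
-45  : -1 0 6 -45
mul  : -1 0 -270
sub  : -1 270
sub  : -271
neg  : 271
7    : 271 7
7    : 271 7 7
sub  : 271 0
add  : 271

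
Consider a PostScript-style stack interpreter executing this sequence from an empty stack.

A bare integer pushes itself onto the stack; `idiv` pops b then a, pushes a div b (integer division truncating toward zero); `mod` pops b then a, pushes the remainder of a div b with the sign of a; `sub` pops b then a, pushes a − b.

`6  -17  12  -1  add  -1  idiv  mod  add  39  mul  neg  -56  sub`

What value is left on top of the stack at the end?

56

6    → 6
-17  → 6 -17
12   → 6 -17 12
-1   → 6 -17 12 -1
add  → 6 -17 11
-1   → 6 -17 11 -1
idiv → 6 -17 -11
mod  → 6 -6
add  → 0
39   → 0 39
mul  → 0
neg  → 0
-56  → 0 -56
sub  → 56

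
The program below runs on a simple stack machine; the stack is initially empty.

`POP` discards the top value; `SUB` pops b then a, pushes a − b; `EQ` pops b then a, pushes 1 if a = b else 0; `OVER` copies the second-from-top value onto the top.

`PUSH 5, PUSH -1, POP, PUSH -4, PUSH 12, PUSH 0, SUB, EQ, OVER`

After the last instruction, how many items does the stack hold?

PUSH 5   5
PUSH -1  5 -1
POP      5
PUSH -4  5 -4
PUSH 12  5 -4 12
PUSH 0   5 -4 12 0
SUB      5 -4 12
EQ       5 0
OVER     5 0 5

3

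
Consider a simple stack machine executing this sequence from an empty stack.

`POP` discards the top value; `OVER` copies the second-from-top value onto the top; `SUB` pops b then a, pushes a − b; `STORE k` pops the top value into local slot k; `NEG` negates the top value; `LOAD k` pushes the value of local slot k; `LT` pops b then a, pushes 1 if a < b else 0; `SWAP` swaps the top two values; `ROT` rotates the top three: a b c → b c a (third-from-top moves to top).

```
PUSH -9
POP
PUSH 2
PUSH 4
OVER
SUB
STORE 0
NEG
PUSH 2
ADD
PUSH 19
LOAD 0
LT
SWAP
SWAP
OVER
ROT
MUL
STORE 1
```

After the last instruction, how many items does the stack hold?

1

PUSH -9 : [-9]
POP     : []
PUSH 2  : [2]
PUSH 4  : [2, 4]
OVER    : [2, 4, 2]
SUB     : [2, 2]
STORE 0 : [2]
NEG     : [-2]
PUSH 2  : [-2, 2]
ADD     : [0]
PUSH 19 : [0, 19]
LOAD 0  : [0, 19, 2]
LT      : [0, 0]
SWAP    : [0, 0]
SWAP    : [0, 0]
OVER    : [0, 0, 0]
ROT     : [0, 0, 0]
MUL     : [0, 0]
STORE 1 : [0]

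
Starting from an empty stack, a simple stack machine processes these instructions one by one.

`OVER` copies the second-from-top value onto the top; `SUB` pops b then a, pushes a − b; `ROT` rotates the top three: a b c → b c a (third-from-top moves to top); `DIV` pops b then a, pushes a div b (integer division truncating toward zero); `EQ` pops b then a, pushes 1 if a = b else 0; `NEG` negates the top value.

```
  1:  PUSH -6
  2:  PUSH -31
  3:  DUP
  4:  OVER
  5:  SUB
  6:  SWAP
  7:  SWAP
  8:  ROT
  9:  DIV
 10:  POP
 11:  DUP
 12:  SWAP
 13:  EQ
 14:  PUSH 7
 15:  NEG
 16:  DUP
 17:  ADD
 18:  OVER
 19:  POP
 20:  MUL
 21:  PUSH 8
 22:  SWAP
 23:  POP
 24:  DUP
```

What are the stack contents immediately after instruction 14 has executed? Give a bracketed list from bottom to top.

PUSH -6  -> -6
PUSH -31 -> -6 -31
DUP      -> -6 -31 -31
OVER     -> -6 -31 -31 -31
SUB      -> -6 -31 0
SWAP     -> -6 0 -31
SWAP     -> -6 -31 0
ROT      -> -31 0 -6
DIV      -> -31 0
POP      -> -31
DUP      -> -31 -31
SWAP     -> -31 -31
EQ       -> 1
PUSH 7   -> 1 7

[1, 7]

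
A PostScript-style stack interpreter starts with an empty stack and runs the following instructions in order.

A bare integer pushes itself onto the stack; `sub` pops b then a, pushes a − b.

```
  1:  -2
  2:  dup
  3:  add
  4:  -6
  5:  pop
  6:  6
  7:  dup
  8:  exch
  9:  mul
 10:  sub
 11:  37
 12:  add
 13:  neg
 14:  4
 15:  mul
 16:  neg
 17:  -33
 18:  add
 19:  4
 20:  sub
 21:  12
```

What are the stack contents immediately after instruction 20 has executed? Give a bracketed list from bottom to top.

-2   -> -2
dup  -> -2 -2
add  -> -4
-6   -> -4 -6
pop  -> -4
6    -> -4 6
dup  -> -4 6 6
exch -> -4 6 6
mul  -> -4 36
sub  -> -40
37   -> -40 37
add  -> -3
neg  -> 3
4    -> 3 4
mul  -> 12
neg  -> -12
-33  -> -12 -33
add  -> -45
4    -> -45 4
sub  -> -49

[-49]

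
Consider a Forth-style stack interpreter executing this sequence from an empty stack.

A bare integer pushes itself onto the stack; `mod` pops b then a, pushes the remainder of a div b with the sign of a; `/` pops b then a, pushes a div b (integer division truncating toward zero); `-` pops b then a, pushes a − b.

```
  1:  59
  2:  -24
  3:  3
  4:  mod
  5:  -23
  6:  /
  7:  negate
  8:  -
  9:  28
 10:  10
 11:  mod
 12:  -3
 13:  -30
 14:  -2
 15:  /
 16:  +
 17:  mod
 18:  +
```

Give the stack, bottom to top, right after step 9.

59     : 59
-24    : 59 -24
3      : 59 -24 3
mod    : 59 0
-23    : 59 0 -23
/      : 59 0
negate : 59 0
-      : 59
28     : 59 28

[59, 28]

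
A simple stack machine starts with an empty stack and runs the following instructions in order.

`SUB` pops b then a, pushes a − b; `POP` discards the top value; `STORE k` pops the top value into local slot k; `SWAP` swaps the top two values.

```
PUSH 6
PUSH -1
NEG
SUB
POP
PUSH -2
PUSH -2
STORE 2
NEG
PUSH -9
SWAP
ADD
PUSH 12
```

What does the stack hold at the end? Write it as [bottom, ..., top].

[-7, 12]

PUSH 6  -> [6]
PUSH -1 -> [6, -1]
NEG     -> [6, 1]
SUB     -> [5]
POP     -> []
PUSH -2 -> [-2]
PUSH -2 -> [-2, -2]
STORE 2 -> [-2]
NEG     -> [2]
PUSH -9 -> [2, -9]
SWAP    -> [-9, 2]
ADD     -> [-7]
PUSH 12 -> [-7, 12]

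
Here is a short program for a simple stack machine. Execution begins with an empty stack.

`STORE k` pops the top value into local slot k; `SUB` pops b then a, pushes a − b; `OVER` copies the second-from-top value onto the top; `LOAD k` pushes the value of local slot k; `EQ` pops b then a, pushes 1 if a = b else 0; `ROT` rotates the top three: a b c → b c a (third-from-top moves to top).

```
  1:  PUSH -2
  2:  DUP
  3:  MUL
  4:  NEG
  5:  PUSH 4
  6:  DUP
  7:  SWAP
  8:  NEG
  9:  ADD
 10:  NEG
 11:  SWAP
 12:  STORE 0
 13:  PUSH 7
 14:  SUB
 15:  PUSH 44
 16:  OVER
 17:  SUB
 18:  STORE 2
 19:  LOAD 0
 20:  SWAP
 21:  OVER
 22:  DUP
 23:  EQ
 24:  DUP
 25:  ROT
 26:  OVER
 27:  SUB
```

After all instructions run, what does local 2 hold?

51

PUSH -2 → [-2]
DUP     → [-2, -2]
MUL     → [4]
NEG     → [-4]
PUSH 4  → [-4, 4]
DUP     → [-4, 4, 4]
SWAP    → [-4, 4, 4]
NEG     → [-4, 4, -4]
ADD     → [-4, 0]
NEG     → [-4, 0]
SWAP    → [0, -4]
STORE 0 → [0]
PUSH 7  → [0, 7]
SUB     → [-7]
PUSH 44 → [-7, 44]
OVER    → [-7, 44, -7]
SUB     → [-7, 51]
STORE 2 → [-7]
LOAD 0  → [-7, -4]
SWAP    → [-4, -7]
OVER    → [-4, -7, -4]
DUP     → [-4, -7, -4, -4]
EQ      → [-4, -7, 1]
DUP     → [-4, -7, 1, 1]
ROT     → [-4, 1, 1, -7]
OVER    → [-4, 1, 1, -7, 1]
SUB     → [-4, 1, 1, -8]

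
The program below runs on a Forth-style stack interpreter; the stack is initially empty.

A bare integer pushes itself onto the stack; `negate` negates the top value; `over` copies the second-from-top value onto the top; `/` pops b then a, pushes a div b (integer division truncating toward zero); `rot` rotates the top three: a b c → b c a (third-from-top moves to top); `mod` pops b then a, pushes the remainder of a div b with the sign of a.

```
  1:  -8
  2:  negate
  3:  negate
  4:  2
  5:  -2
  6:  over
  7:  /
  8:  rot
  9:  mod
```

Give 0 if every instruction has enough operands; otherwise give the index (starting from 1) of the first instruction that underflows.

-8     : -8
negate : 8
negate : -8
2      : -8 2
-2     : -8 2 -2
over   : -8 2 -2 2
/      : -8 2 -1
rot    : 2 -1 -8
mod    : 2 -1

0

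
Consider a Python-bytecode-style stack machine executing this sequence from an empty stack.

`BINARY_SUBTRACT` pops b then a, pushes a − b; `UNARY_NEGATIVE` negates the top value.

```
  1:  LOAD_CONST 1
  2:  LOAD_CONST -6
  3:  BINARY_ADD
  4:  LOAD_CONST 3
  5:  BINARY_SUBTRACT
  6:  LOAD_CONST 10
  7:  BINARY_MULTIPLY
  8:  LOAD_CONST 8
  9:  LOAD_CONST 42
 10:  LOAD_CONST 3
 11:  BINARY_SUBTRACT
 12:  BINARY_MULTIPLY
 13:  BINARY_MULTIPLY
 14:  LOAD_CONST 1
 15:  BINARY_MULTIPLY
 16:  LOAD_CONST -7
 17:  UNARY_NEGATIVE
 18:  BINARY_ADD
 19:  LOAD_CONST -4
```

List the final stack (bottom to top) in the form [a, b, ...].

[-24953, -4]

LOAD_CONST 1    → [1]
LOAD_CONST -6   → [1, -6]
BINARY_ADD      → [-5]
LOAD_CONST 3    → [-5, 3]
BINARY_SUBTRACT → [-8]
LOAD_CONST 10   → [-8, 10]
BINARY_MULTIPLY → [-80]
LOAD_CONST 8    → [-80, 8]
LOAD_CONST 42   → [-80, 8, 42]
LOAD_CONST 3    → [-80, 8, 42, 3]
BINARY_SUBTRACT → [-80, 8, 39]
BINARY_MULTIPLY → [-80, 312]
BINARY_MULTIPLY → [-24960]
LOAD_CONST 1    → [-24960, 1]
BINARY_MULTIPLY → [-24960]
LOAD_CONST -7   → [-24960, -7]
UNARY_NEGATIVE  → [-24960, 7]
BINARY_ADD      → [-24953]
LOAD_CONST -4   → [-24953, -4]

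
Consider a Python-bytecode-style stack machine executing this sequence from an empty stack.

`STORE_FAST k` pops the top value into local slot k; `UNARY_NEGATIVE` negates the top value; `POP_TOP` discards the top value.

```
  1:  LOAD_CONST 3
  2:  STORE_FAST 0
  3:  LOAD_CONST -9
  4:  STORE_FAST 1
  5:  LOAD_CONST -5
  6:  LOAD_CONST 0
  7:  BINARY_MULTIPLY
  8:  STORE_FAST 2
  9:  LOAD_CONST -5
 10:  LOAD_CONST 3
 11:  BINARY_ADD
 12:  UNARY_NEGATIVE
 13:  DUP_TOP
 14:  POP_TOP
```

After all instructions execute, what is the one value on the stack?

LOAD_CONST 3    → 3
STORE_FAST 0    → (empty)
LOAD_CONST -9   → -9
STORE_FAST 1    → (empty)
LOAD_CONST -5   → -5
LOAD_CONST 0    → -5 0
BINARY_MULTIPLY → 0
STORE_FAST 2    → (empty)
LOAD_CONST -5   → -5
LOAD_CONST 3    → -5 3
BINARY_ADD      → -2
UNARY_NEGATIVE  → 2
DUP_TOP         → 2 2
POP_TOP         → 2

2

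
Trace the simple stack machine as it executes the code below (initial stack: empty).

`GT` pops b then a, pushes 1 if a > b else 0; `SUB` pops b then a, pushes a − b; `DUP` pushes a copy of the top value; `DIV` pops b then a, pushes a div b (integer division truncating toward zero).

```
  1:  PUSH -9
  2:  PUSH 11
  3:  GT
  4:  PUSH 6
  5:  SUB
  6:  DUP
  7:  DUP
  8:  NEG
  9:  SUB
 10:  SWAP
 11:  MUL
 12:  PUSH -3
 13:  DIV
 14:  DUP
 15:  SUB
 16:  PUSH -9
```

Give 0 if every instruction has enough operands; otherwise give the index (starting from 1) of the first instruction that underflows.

0

PUSH -9 → -9
PUSH 11 → -9 11
GT      → 0
PUSH 6  → 0 6
SUB     → -6
DUP     → -6 -6
DUP     → -6 -6 -6
NEG     → -6 -6 6
SUB     → -6 -12
SWAP    → -12 -6
MUL     → 72
PUSH -3 → 72 -3
DIV     → -24
DUP     → -24 -24
SUB     → 0
PUSH -9 → 0 -9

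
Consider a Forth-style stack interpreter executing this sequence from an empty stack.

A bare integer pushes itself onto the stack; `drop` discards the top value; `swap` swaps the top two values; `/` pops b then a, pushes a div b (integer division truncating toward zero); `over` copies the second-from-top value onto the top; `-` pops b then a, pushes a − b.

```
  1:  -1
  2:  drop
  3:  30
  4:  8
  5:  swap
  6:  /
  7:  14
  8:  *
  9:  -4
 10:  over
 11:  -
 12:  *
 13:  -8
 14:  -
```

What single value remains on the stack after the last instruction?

8

-1   → -1
drop → (empty)
30   → 30
8    → 30 8
swap → 8 30
/    → 0
14   → 0 14
*    → 0
-4   → 0 -4
over → 0 -4 0
-    → 0 -4
*    → 0
-8   → 0 -8
-    → 8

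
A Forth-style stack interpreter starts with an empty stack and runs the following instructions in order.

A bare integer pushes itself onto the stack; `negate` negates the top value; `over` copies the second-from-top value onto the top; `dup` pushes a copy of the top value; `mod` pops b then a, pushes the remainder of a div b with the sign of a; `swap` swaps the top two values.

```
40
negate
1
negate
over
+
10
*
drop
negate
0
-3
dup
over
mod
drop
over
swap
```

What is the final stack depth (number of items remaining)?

4

40     : 40
negate : -40
1      : -40 1
negate : -40 -1
over   : -40 -1 -40
+      : -40 -41
10     : -40 -41 10
*      : -40 -410
drop   : -40
negate : 40
0      : 40 0
-3     : 40 0 -3
dup    : 40 0 -3 -3
over   : 40 0 -3 -3 -3
mod    : 40 0 -3 0
drop   : 40 0 -3
over   : 40 0 -3 0
swap   : 40 0 0 -3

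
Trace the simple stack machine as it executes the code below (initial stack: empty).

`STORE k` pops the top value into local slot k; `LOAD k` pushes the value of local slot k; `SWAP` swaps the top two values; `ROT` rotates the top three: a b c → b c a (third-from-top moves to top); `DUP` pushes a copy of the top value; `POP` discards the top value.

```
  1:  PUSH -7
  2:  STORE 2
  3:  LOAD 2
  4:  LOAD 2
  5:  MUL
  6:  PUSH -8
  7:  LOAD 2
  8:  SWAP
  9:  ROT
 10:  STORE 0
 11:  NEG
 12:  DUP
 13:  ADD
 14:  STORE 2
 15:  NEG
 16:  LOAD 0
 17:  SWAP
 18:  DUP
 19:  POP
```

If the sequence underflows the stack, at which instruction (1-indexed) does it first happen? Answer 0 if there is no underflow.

PUSH -7  [-7]
STORE 2  []
LOAD 2   [-7]
LOAD 2   [-7, -7]
MUL      [49]
PUSH -8  [49, -8]
LOAD 2   [49, -8, -7]
SWAP     [49, -7, -8]
ROT      [-7, -8, 49]
STORE 0  [-7, -8]
NEG      [-7, 8]
DUP      [-7, 8, 8]
ADD      [-7, 16]
STORE 2  [-7]
NEG      [7]
LOAD 0   [7, 49]
SWAP     [49, 7]
DUP      [49, 7, 7]
POP      [49, 7]

0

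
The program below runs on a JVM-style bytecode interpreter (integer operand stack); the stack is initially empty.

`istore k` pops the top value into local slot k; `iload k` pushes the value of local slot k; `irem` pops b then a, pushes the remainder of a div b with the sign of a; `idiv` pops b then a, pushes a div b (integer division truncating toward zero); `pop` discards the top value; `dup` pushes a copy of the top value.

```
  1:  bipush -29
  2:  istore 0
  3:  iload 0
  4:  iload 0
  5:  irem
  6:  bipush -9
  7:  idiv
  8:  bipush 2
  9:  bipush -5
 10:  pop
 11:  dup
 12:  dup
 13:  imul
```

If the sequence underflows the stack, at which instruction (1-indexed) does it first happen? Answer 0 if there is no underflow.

0

bipush -29 : [-29]
istore 0   : []
iload 0    : [-29]
iload 0    : [-29, -29]
irem       : [0]
bipush -9  : [0, -9]
idiv       : [0]
bipush 2   : [0, 2]
bipush -5  : [0, 2, -5]
pop        : [0, 2]
dup        : [0, 2, 2]
dup        : [0, 2, 2, 2]
imul       : [0, 2, 4]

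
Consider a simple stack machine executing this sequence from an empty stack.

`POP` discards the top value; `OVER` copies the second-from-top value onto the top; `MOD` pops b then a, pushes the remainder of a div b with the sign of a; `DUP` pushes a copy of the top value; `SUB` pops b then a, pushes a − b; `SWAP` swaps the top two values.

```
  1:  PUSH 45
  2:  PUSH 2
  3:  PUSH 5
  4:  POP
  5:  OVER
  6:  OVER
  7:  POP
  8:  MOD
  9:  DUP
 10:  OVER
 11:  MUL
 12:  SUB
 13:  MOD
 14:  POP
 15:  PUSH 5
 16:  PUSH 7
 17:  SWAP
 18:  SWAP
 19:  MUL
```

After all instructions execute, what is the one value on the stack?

35

PUSH 45  [45]
PUSH 2   [45, 2]
PUSH 5   [45, 2, 5]
POP      [45, 2]
OVER     [45, 2, 45]
OVER     [45, 2, 45, 2]
POP      [45, 2, 45]
MOD      [45, 2]
DUP      [45, 2, 2]
OVER     [45, 2, 2, 2]
MUL      [45, 2, 4]
SUB      [45, -2]
MOD      [1]
POP      []
PUSH 5   [5]
PUSH 7   [5, 7]
SWAP     [7, 5]
SWAP     [5, 7]
MUL      [35]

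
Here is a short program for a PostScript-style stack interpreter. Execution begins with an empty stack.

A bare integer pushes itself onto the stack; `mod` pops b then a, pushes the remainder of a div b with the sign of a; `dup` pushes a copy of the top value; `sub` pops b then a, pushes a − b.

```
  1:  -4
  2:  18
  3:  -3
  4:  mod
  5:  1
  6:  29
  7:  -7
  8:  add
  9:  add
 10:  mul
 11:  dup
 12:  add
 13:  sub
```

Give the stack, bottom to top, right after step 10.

[-4, 0]

-4   [-4]
18   [-4, 18]
-3   [-4, 18, -3]
mod  [-4, 0]
1    [-4, 0, 1]
29   [-4, 0, 1, 29]
-7   [-4, 0, 1, 29, -7]
add  [-4, 0, 1, 22]
add  [-4, 0, 23]
mul  [-4, 0]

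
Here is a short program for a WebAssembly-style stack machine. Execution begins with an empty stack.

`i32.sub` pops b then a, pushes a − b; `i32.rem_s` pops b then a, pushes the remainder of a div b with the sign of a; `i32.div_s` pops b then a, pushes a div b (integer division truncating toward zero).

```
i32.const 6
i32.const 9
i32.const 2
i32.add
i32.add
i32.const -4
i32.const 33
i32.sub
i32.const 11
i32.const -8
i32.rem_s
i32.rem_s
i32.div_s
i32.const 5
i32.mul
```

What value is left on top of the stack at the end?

-85

i32.const 6  -> [6]
i32.const 9  -> [6, 9]
i32.const 2  -> [6, 9, 2]
i32.add      -> [6, 11]
i32.add      -> [17]
i32.const -4 -> [17, -4]
i32.const 33 -> [17, -4, 33]
i32.sub      -> [17, -37]
i32.const 11 -> [17, -37, 11]
i32.const -8 -> [17, -37, 11, -8]
i32.rem_s    -> [17, -37, 3]
i32.rem_s    -> [17, -1]
i32.div_s    -> [-17]
i32.const 5  -> [-17, 5]
i32.mul      -> [-85]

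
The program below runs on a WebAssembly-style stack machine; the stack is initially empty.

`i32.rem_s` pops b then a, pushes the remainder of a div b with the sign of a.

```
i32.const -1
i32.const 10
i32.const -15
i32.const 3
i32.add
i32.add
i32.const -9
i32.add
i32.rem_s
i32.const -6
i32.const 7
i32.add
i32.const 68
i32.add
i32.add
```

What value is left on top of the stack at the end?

68

i32.const -1  -> -1
i32.const 10  -> -1 10
i32.const -15 -> -1 10 -15
i32.const 3   -> -1 10 -15 3
i32.add       -> -1 10 -12
i32.add       -> -1 -2
i32.const -9  -> -1 -2 -9
i32.add       -> -1 -11
i32.rem_s     -> -1
i32.const -6  -> -1 -6
i32.const 7   -> -1 -6 7
i32.add       -> -1 1
i32.const 68  -> -1 1 68
i32.add       -> -1 69
i32.add       -> 68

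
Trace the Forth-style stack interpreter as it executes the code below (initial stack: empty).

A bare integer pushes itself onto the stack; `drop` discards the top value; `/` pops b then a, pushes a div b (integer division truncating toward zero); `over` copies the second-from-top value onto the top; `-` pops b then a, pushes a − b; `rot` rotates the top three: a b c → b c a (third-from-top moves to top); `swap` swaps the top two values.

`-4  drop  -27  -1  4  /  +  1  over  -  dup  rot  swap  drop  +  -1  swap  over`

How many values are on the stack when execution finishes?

3

-4    [-4]
drop  []
-27   [-27]
-1    [-27, -1]
4     [-27, -1, 4]
/     [-27, 0]
+     [-27]
1     [-27, 1]
over  [-27, 1, -27]
-     [-27, 28]
dup   [-27, 28, 28]
rot   [28, 28, -27]
swap  [28, -27, 28]
drop  [28, -27]
+     [1]
-1    [1, -1]
swap  [-1, 1]
over  [-1, 1, -1]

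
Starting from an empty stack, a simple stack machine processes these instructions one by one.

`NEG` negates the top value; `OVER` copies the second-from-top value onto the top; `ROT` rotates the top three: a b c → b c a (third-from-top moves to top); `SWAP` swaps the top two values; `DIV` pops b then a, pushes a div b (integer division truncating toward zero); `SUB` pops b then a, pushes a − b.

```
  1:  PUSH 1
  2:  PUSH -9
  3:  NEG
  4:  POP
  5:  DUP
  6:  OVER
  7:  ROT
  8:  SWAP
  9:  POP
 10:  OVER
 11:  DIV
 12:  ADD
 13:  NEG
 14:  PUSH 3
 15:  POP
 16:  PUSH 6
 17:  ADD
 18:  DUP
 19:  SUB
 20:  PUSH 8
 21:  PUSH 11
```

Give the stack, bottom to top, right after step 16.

[-2, 6]

PUSH 1  -> [1]
PUSH -9 -> [1, -9]
NEG     -> [1, 9]
POP     -> [1]
DUP     -> [1, 1]
OVER    -> [1, 1, 1]
ROT     -> [1, 1, 1]
SWAP    -> [1, 1, 1]
POP     -> [1, 1]
OVER    -> [1, 1, 1]
DIV     -> [1, 1]
ADD     -> [2]
NEG     -> [-2]
PUSH 3  -> [-2, 3]
POP     -> [-2]
PUSH 6  -> [-2, 6]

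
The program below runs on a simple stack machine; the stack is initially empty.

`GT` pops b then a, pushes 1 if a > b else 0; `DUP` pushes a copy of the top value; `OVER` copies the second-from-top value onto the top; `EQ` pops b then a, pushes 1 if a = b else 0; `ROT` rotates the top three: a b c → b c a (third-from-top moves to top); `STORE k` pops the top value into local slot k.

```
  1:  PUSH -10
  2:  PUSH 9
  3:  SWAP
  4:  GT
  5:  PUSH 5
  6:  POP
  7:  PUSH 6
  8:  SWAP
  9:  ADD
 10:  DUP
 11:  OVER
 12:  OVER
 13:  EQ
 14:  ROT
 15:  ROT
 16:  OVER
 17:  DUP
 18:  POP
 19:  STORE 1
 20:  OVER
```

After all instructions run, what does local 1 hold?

7

PUSH -10 → [-10]
PUSH 9   → [-10, 9]
SWAP     → [9, -10]
GT       → [1]
PUSH 5   → [1, 5]
POP      → [1]
PUSH 6   → [1, 6]
SWAP     → [6, 1]
ADD      → [7]
DUP      → [7, 7]
OVER     → [7, 7, 7]
OVER     → [7, 7, 7, 7]
EQ       → [7, 7, 1]
ROT      → [7, 1, 7]
ROT      → [1, 7, 7]
OVER     → [1, 7, 7, 7]
DUP      → [1, 7, 7, 7, 7]
POP      → [1, 7, 7, 7]
STORE 1  → [1, 7, 7]
OVER     → [1, 7, 7, 7]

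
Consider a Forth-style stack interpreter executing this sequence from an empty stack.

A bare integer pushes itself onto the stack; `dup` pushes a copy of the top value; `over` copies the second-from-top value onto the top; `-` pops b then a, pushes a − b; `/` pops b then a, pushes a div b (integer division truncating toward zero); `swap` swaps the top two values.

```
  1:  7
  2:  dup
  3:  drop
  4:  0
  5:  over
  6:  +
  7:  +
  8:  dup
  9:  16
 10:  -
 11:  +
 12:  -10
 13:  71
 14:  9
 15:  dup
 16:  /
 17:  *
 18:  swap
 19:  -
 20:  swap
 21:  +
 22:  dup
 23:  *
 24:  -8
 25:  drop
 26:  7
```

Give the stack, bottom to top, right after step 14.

7     7
dup   7 7
drop  7
0     7 0
over  7 0 7
+     7 7
+     14
dup   14 14
16    14 14 16
-     14 -2
+     12
-10   12 -10
71    12 -10 71
9     12 -10 71 9

[12, -10, 71, 9]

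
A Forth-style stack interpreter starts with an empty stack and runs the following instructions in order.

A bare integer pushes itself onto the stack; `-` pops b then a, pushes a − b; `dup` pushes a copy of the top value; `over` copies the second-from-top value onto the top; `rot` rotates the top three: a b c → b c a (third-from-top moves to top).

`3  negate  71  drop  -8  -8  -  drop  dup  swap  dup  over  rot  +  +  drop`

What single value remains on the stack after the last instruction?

3      → 3
negate → -3
71     → -3 71
drop   → -3
-8     → -3 -8
-8     → -3 -8 -8
-      → -3 0
drop   → -3
dup    → -3 -3
swap   → -3 -3
dup    → -3 -3 -3
over   → -3 -3 -3 -3
rot    → -3 -3 -3 -3
+      → -3 -3 -6
+      → -3 -9
drop   → -3

-3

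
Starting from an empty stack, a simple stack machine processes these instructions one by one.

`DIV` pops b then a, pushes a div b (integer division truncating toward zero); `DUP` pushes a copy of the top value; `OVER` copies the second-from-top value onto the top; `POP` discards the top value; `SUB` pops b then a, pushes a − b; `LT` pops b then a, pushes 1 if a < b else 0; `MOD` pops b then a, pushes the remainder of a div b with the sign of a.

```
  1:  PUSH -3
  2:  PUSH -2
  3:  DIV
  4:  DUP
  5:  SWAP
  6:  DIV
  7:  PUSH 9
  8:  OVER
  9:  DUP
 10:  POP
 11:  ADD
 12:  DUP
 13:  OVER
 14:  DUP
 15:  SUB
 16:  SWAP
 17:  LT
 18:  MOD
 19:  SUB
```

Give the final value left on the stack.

PUSH -3  [-3]
PUSH -2  [-3, -2]
DIV      [1]
DUP      [1, 1]
SWAP     [1, 1]
DIV      [1]
PUSH 9   [1, 9]
OVER     [1, 9, 1]
DUP      [1, 9, 1, 1]
POP      [1, 9, 1]
ADD      [1, 10]
DUP      [1, 10, 10]
OVER     [1, 10, 10, 10]
DUP      [1, 10, 10, 10, 10]
SUB      [1, 10, 10, 0]
SWAP     [1, 10, 0, 10]
LT       [1, 10, 1]
MOD      [1, 0]
SUB      [1]

1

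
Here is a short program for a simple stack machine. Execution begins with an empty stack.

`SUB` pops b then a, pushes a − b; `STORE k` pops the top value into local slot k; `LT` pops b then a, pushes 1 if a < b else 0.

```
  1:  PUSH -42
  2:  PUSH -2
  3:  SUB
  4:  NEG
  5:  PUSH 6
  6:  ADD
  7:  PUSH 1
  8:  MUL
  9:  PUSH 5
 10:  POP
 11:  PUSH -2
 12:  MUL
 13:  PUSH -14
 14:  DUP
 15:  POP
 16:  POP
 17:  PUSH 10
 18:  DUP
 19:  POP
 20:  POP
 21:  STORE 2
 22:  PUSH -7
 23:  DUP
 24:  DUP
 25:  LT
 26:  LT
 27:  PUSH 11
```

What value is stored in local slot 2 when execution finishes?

-92

PUSH -42 -> -42
PUSH -2  -> -42 -2
SUB      -> -40
NEG      -> 40
PUSH 6   -> 40 6
ADD      -> 46
PUSH 1   -> 46 1
MUL      -> 46
PUSH 5   -> 46 5
POP      -> 46
PUSH -2  -> 46 -2
MUL      -> -92
PUSH -14 -> -92 -14
DUP      -> -92 -14 -14
POP      -> -92 -14
POP      -> -92
PUSH 10  -> -92 10
DUP      -> -92 10 10
POP      -> -92 10
POP      -> -92
STORE 2  -> (empty)
PUSH -7  -> -7
DUP      -> -7 -7
DUP      -> -7 -7 -7
LT       -> -7 0
LT       -> 1
PUSH 11  -> 1 11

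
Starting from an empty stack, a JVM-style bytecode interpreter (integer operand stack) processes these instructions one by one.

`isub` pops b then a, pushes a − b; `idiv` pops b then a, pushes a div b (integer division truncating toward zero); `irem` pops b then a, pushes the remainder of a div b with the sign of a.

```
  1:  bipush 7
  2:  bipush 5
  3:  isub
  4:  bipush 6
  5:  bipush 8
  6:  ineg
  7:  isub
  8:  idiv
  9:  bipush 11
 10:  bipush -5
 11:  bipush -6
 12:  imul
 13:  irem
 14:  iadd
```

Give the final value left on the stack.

11

bipush 7   7
bipush 5   7 5
isub       2
bipush 6   2 6
bipush 8   2 6 8
ineg       2 6 -8
isub       2 14
idiv       0
bipush 11  0 11
bipush -5  0 11 -5
bipush -6  0 11 -5 -6
imul       0 11 30
irem       0 11
iadd       11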